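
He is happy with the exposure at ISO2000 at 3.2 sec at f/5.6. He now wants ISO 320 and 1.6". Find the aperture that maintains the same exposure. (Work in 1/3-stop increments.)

ISO: 2000 → 1600 → 1250 → 1000 → 800 → 640 → 500 → 400 → 320 — 2 2/3 stops dropped (darker).
Shutter speed: 3.2 → 2.5 → 2 → 1.6 — 1 stop shorter (darker).
Net change so far: 3 2/3 stops darker. Offset with the aperture: f/5.6 → f/5 → f/4.5 → f/4 → f/3.5 → f/3.2 → f/2.8 → f/2.5 → f/2.2 → f/2 → f/1.8 → f/1.6.

f/1.6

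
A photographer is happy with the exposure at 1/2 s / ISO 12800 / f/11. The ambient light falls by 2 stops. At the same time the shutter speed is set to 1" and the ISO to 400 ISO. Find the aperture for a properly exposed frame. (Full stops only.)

f/1.4

Scene light: 2 stops darker.
Shutter speed: 1/2 → 1 — 1 stop slower (brighter).
ISO: 12800 → 6400 → 3200 → 1600 → 800 → 400 — 5 stops dropped (darker).
Net so far: 6 stops darker. Aperture: f/11 → f/8 → f/5.6 → f/4 → f/2.8 → f/2 → f/1.4.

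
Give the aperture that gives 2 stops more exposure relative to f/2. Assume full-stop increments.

f/1.0

Aperture: f/2 → f/1.4 → f/1.0 — 2 stops opened up (brighter).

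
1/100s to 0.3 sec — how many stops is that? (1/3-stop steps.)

1/100 → 1/80 → 1/60 → 1/50 → 1/40 → 1/30 → 1/25 → 1/20 → 1/15 → 1/13 → 1/10 → 1/8 → 1/6 → 1/5 → 1/4 → 0.3 — count the steps: 15 third-stops = 5 stops.

5 stops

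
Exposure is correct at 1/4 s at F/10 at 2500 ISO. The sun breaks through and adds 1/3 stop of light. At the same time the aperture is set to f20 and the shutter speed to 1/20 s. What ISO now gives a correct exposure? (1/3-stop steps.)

Scene light: 1/3 stop brighter.
Aperture: f/10 → f/11 → f/13 → f/14 → f/16 → f/18 → f/20 — 2 stops stopped down (darker).
Shutter speed: 1/4 → 1/5 → 1/6 → 1/8 → 1/10 → 1/13 → 1/15 → 1/20 — 2 1/3 stops shorter (darker).
Net so far: 4 stops darker. ISO: 2500 → 3200 → 4000 → 5000 → 6400 → 8000 → 10000 → 12800 → 16000 → 20000 → 25600 → 32000 → 40000.

ISO 40000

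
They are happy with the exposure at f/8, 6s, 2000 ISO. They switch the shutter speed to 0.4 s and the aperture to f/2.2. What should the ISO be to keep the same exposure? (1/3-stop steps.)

ISO 2500

Shutter speed: 6 → 5 → 4 → 3.2 → 2.5 → 2 → 1.6 → 1.3 → 1 → 0.8 → 0.6 → 0.5 → 0.4 — 4 stops faster (darker).
Aperture: f/8 → f/7.1 → f/6.3 → f/5.6 → f/5 → f/4.5 → f/4 → f/3.5 → f/3.2 → f/2.8 → f/2.5 → f/2.2 — 3 2/3 stops opened up (brighter).
Net change so far: 1/3 stop darker. Offset with the ISO: 2000 → 2500.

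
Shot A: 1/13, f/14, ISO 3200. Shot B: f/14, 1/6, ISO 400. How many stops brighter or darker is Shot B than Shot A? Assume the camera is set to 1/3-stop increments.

2 stops darker

Aperture: unchanged.
Shutter speed: 1/13 → 1/10 → 1/8 → 1/6 — 1 stop longer (brighter).
ISO: 3200 → 2500 → 2000 → 1600 → 1250 → 1000 → 800 → 640 → 500 → 400 — 3 stops dropped (darker).
Net: +1 −3 = −2 stops.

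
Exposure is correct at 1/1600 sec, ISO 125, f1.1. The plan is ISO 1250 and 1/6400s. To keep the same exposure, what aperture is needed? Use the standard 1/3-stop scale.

f/1.8

ISO: 125 → 160 → 200 → 250 → 320 → 400 → 500 → 640 → 800 → 1000 → 1250 — 3 1/3 stops higher (brighter).
Shutter speed: 1/1600 → 1/2000 → 1/2500 → 1/3200 → 1/4000 → 1/5000 → 1/6400 — 2 stops shorter (darker).
Net change so far: 1 1/3 stops brighter. Offset with the aperture: f/1.1 → f/1.2 → f/1.4 → f/1.6 → f/1.8.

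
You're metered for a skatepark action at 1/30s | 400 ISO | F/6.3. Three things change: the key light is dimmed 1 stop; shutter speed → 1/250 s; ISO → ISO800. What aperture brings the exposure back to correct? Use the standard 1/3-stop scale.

f/2.2

Scene light: 1 stop darker.
Shutter speed: 1/30 → 1/40 → 1/50 → 1/60 → 1/80 → 1/100 → 1/125 → 1/160 → 1/200 → 1/250 — 3 stops faster (darker).
ISO: 400 → 500 → 640 → 800 — 1 stop raised (brighter).
Net so far: 3 stops darker. Aperture: f/6.3 → f/5.6 → f/5 → f/4.5 → f/4 → f/3.5 → f/3.2 → f/2.8 → f/2.5 → f/2.2.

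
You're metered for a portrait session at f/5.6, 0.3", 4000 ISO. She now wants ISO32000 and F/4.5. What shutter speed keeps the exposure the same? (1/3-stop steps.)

ISO: 4000 → 5000 → 6400 → 8000 → 10000 → 12800 → 16000 → 20000 → 25600 → 32000 — 3 stops higher (brighter).
Aperture: f/5.6 → f/5 → f/4.5 — 2/3 stop larger aperture (brighter).
Net change so far: 3 2/3 stops brighter. Offset with the shutter speed: 0.3 → 1/4 → 1/5 → 1/6 → 1/8 → 1/10 → 1/13 → 1/15 → 1/20 → 1/25 → 1/30 → 1/40.

1/40s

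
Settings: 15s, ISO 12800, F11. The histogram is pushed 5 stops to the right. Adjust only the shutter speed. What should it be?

1/2s

Overexposed by 5 stops → need 5 stops darker.
Shutter speed: 15 → 8 → 4 → 2 → 1 → 1/2.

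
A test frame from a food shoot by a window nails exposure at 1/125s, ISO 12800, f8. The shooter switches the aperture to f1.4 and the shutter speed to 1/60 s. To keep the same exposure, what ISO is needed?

ISO 200

Aperture: f/8 → f/5.6 → f/4 → f/2.8 → f/2 → f/1.4 — 5 stops opened up (brighter).
Shutter speed: 1/125 → 1/60 — 1 stop longer (brighter).
Net change so far: 6 stops brighter. Offset with the ISO: 12800 → 6400 → 3200 → 1600 → 800 → 400 → 200.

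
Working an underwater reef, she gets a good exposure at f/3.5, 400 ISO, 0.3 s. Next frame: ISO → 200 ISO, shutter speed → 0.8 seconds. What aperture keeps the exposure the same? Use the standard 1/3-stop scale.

ISO: 400 → 320 → 250 → 200 — 1 stop dropped (darker).
Shutter speed: 0.3 → 0.4 → 0.5 → 0.6 → 0.8 — 1 1/3 stops longer (brighter).
Net change so far: 1/3 stop brighter. Offset with the aperture: f/3.5 → f/4.

f/4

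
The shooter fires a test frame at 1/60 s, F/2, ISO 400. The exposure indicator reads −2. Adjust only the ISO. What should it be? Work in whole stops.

ISO 1600

Underexposed by 2 stops → need 2 stops brighter.
ISO: 400 → 800 → 1600.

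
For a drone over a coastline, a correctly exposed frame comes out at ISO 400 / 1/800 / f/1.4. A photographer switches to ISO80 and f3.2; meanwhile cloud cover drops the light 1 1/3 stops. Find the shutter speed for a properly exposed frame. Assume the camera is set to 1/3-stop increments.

1/13s

Scene light: 1 1/3 stops darker.
ISO: 400 → 320 → 250 → 200 → 160 → 125 → 100 → 80 — 2 1/3 stops dropped (darker).
Aperture: f/1.4 → f/1.6 → f/1.8 → f/2 → f/2.2 → f/2.5 → f/2.8 → f/3.2 — 2 1/3 stops narrower (darker).
Net so far: 6 stops darker. Shutter speed: 1/800 → 1/640 → 1/500 → 1/400 → 1/320 → 1/250 → 1/200 → 1/160 → 1/125 → 1/100 → 1/80 → 1/60 → 1/50 → 1/40 → 1/30 → 1/25 → 1/20 → 1/15 → 1/13.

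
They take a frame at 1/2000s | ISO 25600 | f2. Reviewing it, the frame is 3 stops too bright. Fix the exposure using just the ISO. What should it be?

ISO 3200

Overexposed by 3 stops → need 3 stops darker.
ISO: 25600 → 12800 → 6400 → 3200.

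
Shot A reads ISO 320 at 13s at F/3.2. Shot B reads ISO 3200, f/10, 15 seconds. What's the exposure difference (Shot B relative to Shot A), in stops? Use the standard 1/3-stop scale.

1/3 stop brighter

Aperture: f/3.2 → f/3.5 → f/4 → f/4.5 → f/5 → f/5.6 → f/6.3 → f/7.1 → f/8 → f/9 → f/10 — 3 1/3 stops stopped down (darker).
Shutter speed: 13 → 15 — 1/3 stop slower (brighter).
ISO: 320 → 400 → 500 → 640 → 800 → 1000 → 1250 → 1600 → 2000 → 2500 → 3200 — 3 1/3 stops raised (brighter).
Net: −3 1/3 +1/3 +3 1/3 = +1/3 stops.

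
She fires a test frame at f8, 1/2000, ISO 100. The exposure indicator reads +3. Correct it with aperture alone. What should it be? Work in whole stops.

Overexposed by 3 stops → need 3 stops darker.
Aperture: f/8 → f/11 → f/16 → f/22.

f/22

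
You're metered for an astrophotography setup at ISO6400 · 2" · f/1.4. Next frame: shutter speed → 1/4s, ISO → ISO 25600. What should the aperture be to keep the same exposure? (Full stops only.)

f/1.0

Shutter speed: 2 → 1 → 1/2 → 1/4 — 3 stops faster (darker).
ISO: 6400 → 12800 → 25600 — 2 stops higher (brighter).
Net change so far: 1 stop darker. Offset with the aperture: f/1.4 → f/1.0.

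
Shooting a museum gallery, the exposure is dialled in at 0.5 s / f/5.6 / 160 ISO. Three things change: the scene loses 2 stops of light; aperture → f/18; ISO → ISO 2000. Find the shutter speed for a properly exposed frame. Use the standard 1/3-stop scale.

1.6 s

Scene light: 2 stops darker.
Aperture: f/5.6 → f/6.3 → f/7.1 → f/8 → f/9 → f/10 → f/11 → f/13 → f/14 → f/16 → f/18 — 3 1/3 stops narrower (darker).
ISO: 160 → 200 → 250 → 320 → 400 → 500 → 640 → 800 → 1000 → 1250 → 1600 → 2000 — 3 2/3 stops raised (brighter).
Net so far: 1 2/3 stops darker. Shutter speed: 0.5 → 0.6 → 0.8 → 1 → 1.3 → 1.6.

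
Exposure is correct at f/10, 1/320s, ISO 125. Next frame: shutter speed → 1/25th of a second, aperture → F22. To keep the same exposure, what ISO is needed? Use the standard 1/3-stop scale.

ISO 50

Shutter speed: 1/320 → 1/250 → 1/200 → 1/160 → 1/125 → 1/100 → 1/80 → 1/60 → 1/50 → 1/40 → 1/30 → 1/25 — 3 2/3 stops slower (brighter).
Aperture: f/10 → f/11 → f/13 → f/14 → f/16 → f/18 → f/20 → f/22 — 2 1/3 stops narrower (darker).
Net change so far: 1 1/3 stops brighter. Offset with the ISO: 125 → 100 → 80 → 64 → 50.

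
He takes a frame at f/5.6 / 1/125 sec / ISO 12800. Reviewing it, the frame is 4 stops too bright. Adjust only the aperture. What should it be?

Overexposed by 4 stops → need 4 stops darker.
Aperture: f/5.6 → f/8 → f/11 → f/16 → f/22.

f/22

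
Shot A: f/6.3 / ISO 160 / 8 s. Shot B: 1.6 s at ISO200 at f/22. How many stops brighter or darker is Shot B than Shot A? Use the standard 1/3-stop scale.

5 2/3 stops darker

Aperture: f/6.3 → f/7.1 → f/8 → f/9 → f/10 → f/11 → f/13 → f/14 → f/16 → f/18 → f/20 → f/22 — 3 2/3 stops stopped down (darker).
Shutter speed: 8 → 6 → 5 → 4 → 3.2 → 2.5 → 2 → 1.6 — 2 1/3 stops shorter (darker).
ISO: 160 → 200 — 1/3 stop raised (brighter).
Net: −3 2/3 −2 1/3 +1/3 = −5 2/3 stops.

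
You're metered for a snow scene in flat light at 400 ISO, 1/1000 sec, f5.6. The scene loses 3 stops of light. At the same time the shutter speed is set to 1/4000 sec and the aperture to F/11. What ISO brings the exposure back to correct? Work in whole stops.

Scene light: 3 stops darker.
Shutter speed: 1/1000 → 1/2000 → 1/4000 — 2 stops faster (darker).
Aperture: f/5.6 → f/8 → f/11 — 2 stops narrower (darker).
Net so far: 7 stops darker. ISO: 400 → 800 → 1600 → 3200 → 6400 → 12800 → 25600 → 51200.

ISO 51200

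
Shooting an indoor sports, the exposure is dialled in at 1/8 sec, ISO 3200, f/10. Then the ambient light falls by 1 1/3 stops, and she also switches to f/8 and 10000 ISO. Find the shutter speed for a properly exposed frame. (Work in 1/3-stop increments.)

Scene light: 1 1/3 stops darker.
Aperture: f/10 → f/9 → f/8 — 2/3 stop larger aperture (brighter).
ISO: 3200 → 4000 → 5000 → 6400 → 8000 → 10000 — 1 2/3 stops raised (brighter).
Net so far: 1 stop brighter. Shutter speed: 1/8 → 1/10 → 1/13 → 1/15.

1/15s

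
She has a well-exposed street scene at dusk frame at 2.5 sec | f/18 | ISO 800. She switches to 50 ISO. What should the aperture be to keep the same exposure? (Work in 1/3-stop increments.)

f/4.5

ISO: 800 → 640 → 500 → 400 → 320 → 250 → 200 → 160 → 125 → 100 → 80 → 64 → 50 — 4 stops lower (darker).
Need 4 stops brighter from the aperture: f/18 → f/16 → f/14 → f/13 → f/11 → f/10 → f/9 → f/8 → f/7.1 → f/6.3 → f/5.6 → f/5 → f/4.5.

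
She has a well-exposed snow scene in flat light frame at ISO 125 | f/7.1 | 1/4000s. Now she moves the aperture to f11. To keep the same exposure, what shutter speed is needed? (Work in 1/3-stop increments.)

1/1600s

Aperture: f/7.1 → f/8 → f/9 → f/10 → f/11 — 1 1/3 stops narrower (darker).
Need 1 1/3 stops brighter from the shutter speed: 1/4000 → 1/3200 → 1/2500 → 1/2000 → 1/1600.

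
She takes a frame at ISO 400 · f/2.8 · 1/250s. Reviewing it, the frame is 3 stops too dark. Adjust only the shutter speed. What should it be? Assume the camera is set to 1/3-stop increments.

1/30s

Underexposed by 3 stops → need 3 stops brighter.
Shutter speed: 1/250 → 1/200 → 1/160 → 1/125 → 1/100 → 1/80 → 1/60 → 1/50 → 1/40 → 1/30.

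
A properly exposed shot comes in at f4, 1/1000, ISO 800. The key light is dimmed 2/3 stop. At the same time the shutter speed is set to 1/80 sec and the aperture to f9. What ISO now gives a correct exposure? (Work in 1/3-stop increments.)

ISO 500

Scene light: 2/3 stop darker.
Shutter speed: 1/1000 → 1/800 → 1/640 → 1/500 → 1/400 → 1/320 → 1/250 → 1/200 → 1/160 → 1/125 → 1/100 → 1/80 — 3 2/3 stops longer (brighter).
Aperture: f/4 → f/4.5 → f/5 → f/5.6 → f/6.3 → f/7.1 → f/8 → f/9 — 2 1/3 stops smaller aperture (darker).
Net so far: 2/3 stop brighter. ISO: 800 → 640 → 500.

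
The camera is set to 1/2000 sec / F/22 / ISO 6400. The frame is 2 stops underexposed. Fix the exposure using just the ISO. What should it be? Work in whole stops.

Underexposed by 2 stops → need 2 stops brighter.
ISO: 6400 → 12800 → 25600.

ISO 25600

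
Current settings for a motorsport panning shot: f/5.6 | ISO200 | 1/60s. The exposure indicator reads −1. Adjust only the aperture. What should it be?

Underexposed by 1 stop → need 1 stop brighter.
Aperture: f/5.6 → f/4.

f/4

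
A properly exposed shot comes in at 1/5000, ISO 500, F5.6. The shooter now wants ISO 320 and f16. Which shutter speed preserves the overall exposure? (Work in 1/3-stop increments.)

1/400s

ISO: 500 → 400 → 320 — 2/3 stop dropped (darker).
Aperture: f/5.6 → f/6.3 → f/7.1 → f/8 → f/9 → f/10 → f/11 → f/13 → f/14 → f/16 — 3 stops narrower (darker).
Net change so far: 3 2/3 stops darker. Offset with the shutter speed: 1/5000 → 1/4000 → 1/3200 → 1/2500 → 1/2000 → 1/1600 → 1/1250 → 1/1000 → 1/800 → 1/640 → 1/500 → 1/400.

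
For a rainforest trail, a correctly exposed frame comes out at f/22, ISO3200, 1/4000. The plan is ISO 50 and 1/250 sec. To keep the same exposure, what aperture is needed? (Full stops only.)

ISO: 3200 → 1600 → 800 → 400 → 200 → 100 → 50 — 6 stops dropped (darker).
Shutter speed: 1/4000 → 1/2000 → 1/1000 → 1/500 → 1/250 — 4 stops longer (brighter).
Net change so far: 2 stops darker. Offset with the aperture: f/22 → f/16 → f/11.

f/11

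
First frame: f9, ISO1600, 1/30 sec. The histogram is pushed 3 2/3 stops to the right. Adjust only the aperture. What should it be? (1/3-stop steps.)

Overexposed by 3 2/3 stops → need 3 2/3 stops darker.
Aperture: f/9 → f/10 → f/11 → f/13 → f/14 → f/16 → f/18 → f/20 → f/22 → f/25 → f/29 → f/32.

f/32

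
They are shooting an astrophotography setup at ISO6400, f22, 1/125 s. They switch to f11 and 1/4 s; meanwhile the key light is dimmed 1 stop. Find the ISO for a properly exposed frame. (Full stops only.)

ISO 100

Scene light: 1 stop darker.
Aperture: f/22 → f/16 → f/11 — 2 stops opened up (brighter).
Shutter speed: 1/125 → 1/60 → 1/30 → 1/15 → 1/8 → 1/4 — 5 stops longer (brighter).
Net so far: 6 stops brighter. ISO: 6400 → 3200 → 1600 → 800 → 400 → 200 → 100.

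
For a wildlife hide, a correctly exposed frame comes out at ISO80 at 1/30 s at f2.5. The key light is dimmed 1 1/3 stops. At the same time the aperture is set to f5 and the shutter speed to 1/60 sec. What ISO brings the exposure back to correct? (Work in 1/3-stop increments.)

ISO 1600

Scene light: 1 1/3 stops darker.
Aperture: f/2.5 → f/2.8 → f/3.2 → f/3.5 → f/4 → f/4.5 → f/5 — 2 stops narrower (darker).
Shutter speed: 1/30 → 1/40 → 1/50 → 1/60 — 1 stop shorter (darker).
Net so far: 4 1/3 stops darker. ISO: 80 → 100 → 125 → 160 → 200 → 250 → 320 → 400 → 500 → 640 → 800 → 1000 → 1250 → 1600.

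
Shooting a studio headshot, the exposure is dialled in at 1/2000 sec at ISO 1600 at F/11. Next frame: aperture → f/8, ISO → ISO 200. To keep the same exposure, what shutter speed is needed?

Aperture: f/11 → f/8 — 1 stop wider (brighter).
ISO: 1600 → 800 → 400 → 200 — 3 stops dropped (darker).
Net change so far: 2 stops darker. Offset with the shutter speed: 1/2000 → 1/1000 → 1/500.

1/500s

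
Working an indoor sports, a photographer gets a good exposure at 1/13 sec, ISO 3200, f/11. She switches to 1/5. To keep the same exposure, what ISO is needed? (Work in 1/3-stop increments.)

Shutter speed: 1/13 → 1/10 → 1/8 → 1/6 → 1/5 — 1 1/3 stops slower (brighter).
Need 1 1/3 stops darker from the ISO: 3200 → 2500 → 2000 → 1600 → 1250.

ISO 1250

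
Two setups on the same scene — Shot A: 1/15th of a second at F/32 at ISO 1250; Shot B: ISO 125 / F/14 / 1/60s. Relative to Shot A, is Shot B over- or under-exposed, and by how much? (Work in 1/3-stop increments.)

Aperture: f/32 → f/29 → f/25 → f/22 → f/20 → f/18 → f/16 → f/14 — 2 1/3 stops larger aperture (brighter).
Shutter speed: 1/15 → 1/20 → 1/25 → 1/30 → 1/40 → 1/50 → 1/60 — 2 stops faster (darker).
ISO: 1250 → 1000 → 800 → 640 → 500 → 400 → 320 → 250 → 200 → 160 → 125 — 3 1/3 stops lower (darker).
Net: +2 1/3 −2 −3 1/3 = −3 stops.

3 stops darker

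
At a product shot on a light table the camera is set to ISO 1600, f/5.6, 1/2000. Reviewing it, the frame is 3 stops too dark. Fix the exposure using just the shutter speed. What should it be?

Underexposed by 3 stops → need 3 stops brighter.
Shutter speed: 1/2000 → 1/1000 → 1/500 → 1/250.

1/250s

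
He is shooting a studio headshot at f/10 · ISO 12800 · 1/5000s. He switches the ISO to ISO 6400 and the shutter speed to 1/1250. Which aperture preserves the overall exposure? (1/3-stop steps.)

ISO: 12800 → 10000 → 8000 → 6400 — 1 stop lower (darker).
Shutter speed: 1/5000 → 1/4000 → 1/3200 → 1/2500 → 1/2000 → 1/1600 → 1/1250 — 2 stops longer (brighter).
Net change so far: 1 stop brighter. Offset with the aperture: f/10 → f/11 → f/13 → f/14.

f/14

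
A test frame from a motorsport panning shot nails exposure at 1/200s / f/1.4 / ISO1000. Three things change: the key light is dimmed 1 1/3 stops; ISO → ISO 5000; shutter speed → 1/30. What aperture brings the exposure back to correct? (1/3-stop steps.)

Scene light: 1 1/3 stops darker.
ISO: 1000 → 1250 → 1600 → 2000 → 2500 → 3200 → 4000 → 5000 — 2 1/3 stops raised (brighter).
Shutter speed: 1/200 → 1/160 → 1/125 → 1/100 → 1/80 → 1/60 → 1/50 → 1/40 → 1/30 — 2 2/3 stops longer (brighter).
Net so far: 3 2/3 stops brighter. Aperture: f/1.4 → f/1.6 → f/1.8 → f/2 → f/2.2 → f/2.5 → f/2.8 → f/3.2 → f/3.5 → f/4 → f/4.5 → f/5.

f/5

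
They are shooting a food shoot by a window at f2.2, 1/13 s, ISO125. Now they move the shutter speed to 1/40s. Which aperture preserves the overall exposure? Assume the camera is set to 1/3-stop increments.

f/1.2

Shutter speed: 1/13 → 1/15 → 1/20 → 1/25 → 1/30 → 1/40 — 1 2/3 stops faster (darker).
Need 1 2/3 stops brighter from the aperture: f/2.2 → f/2 → f/1.8 → f/1.6 → f/1.4 → f/1.2.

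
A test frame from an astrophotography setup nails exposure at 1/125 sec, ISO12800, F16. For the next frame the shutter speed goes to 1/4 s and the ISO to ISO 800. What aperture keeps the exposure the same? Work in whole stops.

f/22

Shutter speed: 1/125 → 1/60 → 1/30 → 1/15 → 1/8 → 1/4 — 5 stops slower (brighter).
ISO: 12800 → 6400 → 3200 → 1600 → 800 — 4 stops lower (darker).
Net change so far: 1 stop brighter. Offset with the aperture: f/16 → f/22.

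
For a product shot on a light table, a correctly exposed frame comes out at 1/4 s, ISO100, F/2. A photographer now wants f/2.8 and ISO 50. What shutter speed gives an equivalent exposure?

1 s

Aperture: f/2 → f/2.8 — 1 stop stopped down (darker).
ISO: 100 → 50 — 1 stop dropped (darker).
Net change so far: 2 stops darker. Offset with the shutter speed: 1/4 → 1/2 → 1.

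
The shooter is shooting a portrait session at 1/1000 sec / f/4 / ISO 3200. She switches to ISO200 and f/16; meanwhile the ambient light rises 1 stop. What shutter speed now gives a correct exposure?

Scene light: 1 stop brighter.
ISO: 3200 → 1600 → 800 → 400 → 200 — 4 stops dropped (darker).
Aperture: f/4 → f/5.6 → f/8 → f/11 → f/16 — 4 stops smaller aperture (darker).
Net so far: 7 stops darker. Shutter speed: 1/1000 → 1/500 → 1/250 → 1/125 → 1/60 → 1/30 → 1/15 → 1/8.

1/8s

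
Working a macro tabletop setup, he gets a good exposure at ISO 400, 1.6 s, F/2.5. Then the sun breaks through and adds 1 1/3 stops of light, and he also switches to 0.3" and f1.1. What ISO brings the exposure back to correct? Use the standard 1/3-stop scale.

Scene light: 1 1/3 stops brighter.
Shutter speed: 1.6 → 1.3 → 1 → 0.8 → 0.6 → 0.5 → 0.4 → 0.3 — 2 1/3 stops faster (darker).
Aperture: f/2.5 → f/2.2 → f/2 → f/1.8 → f/1.6 → f/1.4 → f/1.2 → f/1.1 — 2 1/3 stops wider (brighter).
Net so far: 1 1/3 stops brighter. ISO: 400 → 320 → 250 → 200 → 160.

ISO 160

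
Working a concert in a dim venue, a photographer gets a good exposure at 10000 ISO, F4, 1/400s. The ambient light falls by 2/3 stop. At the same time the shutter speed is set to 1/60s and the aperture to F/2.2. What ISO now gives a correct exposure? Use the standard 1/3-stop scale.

Scene light: 2/3 stop darker.
Shutter speed: 1/400 → 1/320 → 1/250 → 1/200 → 1/160 → 1/125 → 1/100 → 1/80 → 1/60 — 2 2/3 stops slower (brighter).
Aperture: f/4 → f/3.5 → f/3.2 → f/2.8 → f/2.5 → f/2.2 — 1 2/3 stops opened up (brighter).
Net so far: 3 2/3 stops brighter. ISO: 10000 → 8000 → 6400 → 5000 → 4000 → 3200 → 2500 → 2000 → 1600 → 1250 → 1000 → 800.

ISO 800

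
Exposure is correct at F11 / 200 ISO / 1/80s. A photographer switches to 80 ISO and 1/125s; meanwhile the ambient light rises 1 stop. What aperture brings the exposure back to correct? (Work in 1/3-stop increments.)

Scene light: 1 stop brighter.
ISO: 200 → 160 → 125 → 100 → 80 — 1 1/3 stops lower (darker).
Shutter speed: 1/80 → 1/100 → 1/125 — 2/3 stop shorter (darker).
Net so far: 1 stop darker. Aperture: f/11 → f/10 → f/9 → f/8.

f/8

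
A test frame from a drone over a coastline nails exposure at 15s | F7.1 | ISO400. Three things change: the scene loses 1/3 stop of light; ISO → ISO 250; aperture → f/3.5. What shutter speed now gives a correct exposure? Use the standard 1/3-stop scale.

8 s

Scene light: 1/3 stop darker.
ISO: 400 → 320 → 250 — 2/3 stop dropped (darker).
Aperture: f/7.1 → f/6.3 → f/5.6 → f/5 → f/4.5 → f/4 → f/3.5 — 2 stops wider (brighter).
Net so far: 1 stop brighter. Shutter speed: 15 → 13 → 10 → 8.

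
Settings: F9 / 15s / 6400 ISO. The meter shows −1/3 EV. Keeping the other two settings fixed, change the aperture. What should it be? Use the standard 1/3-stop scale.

f/8

Underexposed by 1/3 stop → need 1/3 stop brighter.
Aperture: f/9 → f/8.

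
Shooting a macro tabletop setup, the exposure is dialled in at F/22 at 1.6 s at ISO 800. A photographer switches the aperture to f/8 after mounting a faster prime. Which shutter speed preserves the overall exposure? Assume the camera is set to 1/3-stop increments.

1/5s

Aperture: f/22 → f/20 → f/18 → f/16 → f/14 → f/13 → f/11 → f/10 → f/9 → f/8 — 3 stops wider (brighter).
Need 3 stops darker from the shutter speed: 1.6 → 1.3 → 1 → 0.8 → 0.6 → 0.5 → 0.4 → 0.3 → 1/4 → 1/5.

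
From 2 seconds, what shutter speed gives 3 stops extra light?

Shutter speed: 2 → 4 → 8 → 15 — 3 stops longer (brighter).

15 s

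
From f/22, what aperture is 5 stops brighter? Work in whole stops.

Aperture: f/22 → f/16 → f/11 → f/8 → f/5.6 → f/4 — 5 stops larger aperture (brighter).

f/4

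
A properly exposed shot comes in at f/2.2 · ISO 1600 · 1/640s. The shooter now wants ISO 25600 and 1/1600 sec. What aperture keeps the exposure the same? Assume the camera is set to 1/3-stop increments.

f/5.6

ISO: 1600 → 2000 → 2500 → 3200 → 4000 → 5000 → 6400 → 8000 → 10000 → 12800 → 16000 → 20000 → 25600 — 4 stops raised (brighter).
Shutter speed: 1/640 → 1/800 → 1/1000 → 1/1250 → 1/1600 — 1 1/3 stops shorter (darker).
Net change so far: 2 2/3 stops brighter. Offset with the aperture: f/2.2 → f/2.5 → f/2.8 → f/3.2 → f/3.5 → f/4 → f/4.5 → f/5 → f/5.6.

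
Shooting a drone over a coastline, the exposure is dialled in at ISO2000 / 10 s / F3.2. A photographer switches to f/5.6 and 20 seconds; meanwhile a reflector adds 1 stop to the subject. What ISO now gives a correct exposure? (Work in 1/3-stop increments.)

Scene light: 1 stop brighter.
Aperture: f/3.2 → f/3.5 → f/4 → f/4.5 → f/5 → f/5.6 — 1 2/3 stops stopped down (darker).
Shutter speed: 10 → 13 → 15 → 20 — 1 stop longer (brighter).
Net so far: 1/3 stop brighter. ISO: 2000 → 1600.

ISO 1600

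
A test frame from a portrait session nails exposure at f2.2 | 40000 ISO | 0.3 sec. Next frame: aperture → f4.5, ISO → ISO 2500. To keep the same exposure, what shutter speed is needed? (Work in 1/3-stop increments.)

Aperture: f/2.2 → f/2.5 → f/2.8 → f/3.2 → f/3.5 → f/4 → f/4.5 — 2 stops narrower (darker).
ISO: 40000 → 32000 → 25600 → 20000 → 16000 → 12800 → 10000 → 8000 → 6400 → 5000 → 4000 → 3200 → 2500 — 4 stops lower (darker).
Net change so far: 6 stops darker. Offset with the shutter speed: 0.3 → 0.4 → 0.5 → 0.6 → 0.8 → 1 → 1.3 → 1.6 → 2 → 2.5 → 3.2 → 4 → 5 → 6 → 8 → 10 → 13 → 15 → 20.

20 s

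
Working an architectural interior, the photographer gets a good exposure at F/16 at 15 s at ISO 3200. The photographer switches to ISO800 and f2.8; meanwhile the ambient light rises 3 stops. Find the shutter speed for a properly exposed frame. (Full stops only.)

Scene light: 3 stops brighter.
ISO: 3200 → 1600 → 800 — 2 stops lower (darker).
Aperture: f/16 → f/11 → f/8 → f/5.6 → f/4 → f/2.8 — 5 stops opened up (brighter).
Net so far: 6 stops brighter. Shutter speed: 15 → 8 → 4 → 2 → 1 → 1/2 → 1/4.

1/4s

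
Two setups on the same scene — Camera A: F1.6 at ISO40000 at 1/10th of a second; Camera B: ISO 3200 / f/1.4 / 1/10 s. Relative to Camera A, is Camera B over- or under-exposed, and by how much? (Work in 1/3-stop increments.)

3 1/3 stops darker

Aperture: f/1.6 → f/1.4 — 1/3 stop opened up (brighter).
Shutter speed: unchanged.
ISO: 40000 → 32000 → 25600 → 20000 → 16000 → 12800 → 10000 → 8000 → 6400 → 5000 → 4000 → 3200 — 3 2/3 stops dropped (darker).
Net: +1/3 −3 2/3 = −3 1/3 stops.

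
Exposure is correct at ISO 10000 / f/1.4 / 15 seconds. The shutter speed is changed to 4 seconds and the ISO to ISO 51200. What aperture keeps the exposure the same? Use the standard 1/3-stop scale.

Shutter speed: 15 → 13 → 10 → 8 → 6 → 5 → 4 — 2 stops faster (darker).
ISO: 10000 → 12800 → 16000 → 20000 → 25600 → 32000 → 40000 → 51200 — 2 1/3 stops higher (brighter).
Net change so far: 1/3 stop brighter. Offset with the aperture: f/1.4 → f/1.6.

f/1.6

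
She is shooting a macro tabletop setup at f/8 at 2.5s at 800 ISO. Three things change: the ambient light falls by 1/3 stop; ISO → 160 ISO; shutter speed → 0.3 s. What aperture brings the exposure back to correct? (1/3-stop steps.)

f/1.1

Scene light: 1/3 stop darker.
ISO: 800 → 640 → 500 → 400 → 320 → 250 → 200 → 160 — 2 1/3 stops dropped (darker).
Shutter speed: 2.5 → 2 → 1.6 → 1.3 → 1 → 0.8 → 0.6 → 0.5 → 0.4 → 0.3 — 3 stops faster (darker).
Net so far: 5 2/3 stops darker. Aperture: f/8 → f/7.1 → f/6.3 → f/5.6 → f/5 → f/4.5 → f/4 → f/3.5 → f/3.2 → f/2.8 → f/2.5 → f/2.2 → f/2 → f/1.8 → f/1.6 → f/1.4 → f/1.2 → f/1.1.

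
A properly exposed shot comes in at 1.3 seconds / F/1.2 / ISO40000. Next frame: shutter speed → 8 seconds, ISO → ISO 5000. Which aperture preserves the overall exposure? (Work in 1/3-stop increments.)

f/1.1

Shutter speed: 1.3 → 1.6 → 2 → 2.5 → 3.2 → 4 → 5 → 6 → 8 — 2 2/3 stops longer (brighter).
ISO: 40000 → 32000 → 25600 → 20000 → 16000 → 12800 → 10000 → 8000 → 6400 → 5000 — 3 stops dropped (darker).
Net change so far: 1/3 stop darker. Offset with the aperture: f/1.2 → f/1.1.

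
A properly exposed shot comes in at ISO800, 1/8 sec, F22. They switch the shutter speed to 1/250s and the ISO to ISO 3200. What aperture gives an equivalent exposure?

f/8

Shutter speed: 1/8 → 1/15 → 1/30 → 1/60 → 1/125 → 1/250 — 5 stops shorter (darker).
ISO: 800 → 1600 → 3200 — 2 stops higher (brighter).
Net change so far: 3 stops darker. Offset with the aperture: f/22 → f/16 → f/11 → f/8.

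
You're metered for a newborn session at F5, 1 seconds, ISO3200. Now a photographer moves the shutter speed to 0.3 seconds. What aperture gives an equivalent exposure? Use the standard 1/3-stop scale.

Shutter speed: 1 → 0.8 → 0.6 → 0.5 → 0.4 → 0.3 — 1 2/3 stops faster (darker).
Need 1 2/3 stops brighter from the aperture: f/5 → f/4.5 → f/4 → f/3.5 → f/3.2 → f/2.8.

f/2.8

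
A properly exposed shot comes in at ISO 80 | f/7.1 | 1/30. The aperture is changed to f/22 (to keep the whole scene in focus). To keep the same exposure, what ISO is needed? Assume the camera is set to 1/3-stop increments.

ISO 800

Aperture: f/7.1 → f/8 → f/9 → f/10 → f/11 → f/13 → f/14 → f/16 → f/18 → f/20 → f/22 — 3 1/3 stops narrower (darker).
Need 3 1/3 stops brighter from the ISO: 80 → 100 → 125 → 160 → 200 → 250 → 320 → 400 → 500 → 640 → 800.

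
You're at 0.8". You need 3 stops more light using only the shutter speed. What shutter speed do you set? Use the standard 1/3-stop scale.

Shutter speed: 0.8 → 1 → 1.3 → 1.6 → 2 → 2.5 → 3.2 → 4 → 5 → 6 — 3 stops longer (brighter).

6 s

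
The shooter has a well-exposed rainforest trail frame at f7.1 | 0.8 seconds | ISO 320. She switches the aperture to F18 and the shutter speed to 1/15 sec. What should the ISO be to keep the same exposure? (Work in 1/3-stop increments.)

Aperture: f/7.1 → f/8 → f/9 → f/10 → f/11 → f/13 → f/14 → f/16 → f/18 — 2 2/3 stops stopped down (darker).
Shutter speed: 0.8 → 0.6 → 0.5 → 0.4 → 0.3 → 1/4 → 1/5 → 1/6 → 1/8 → 1/10 → 1/13 → 1/15 — 3 2/3 stops faster (darker).
Net change so far: 6 1/3 stops darker. Offset with the ISO: 320 → 400 → 500 → 640 → 800 → 1000 → 1250 → 1600 → 2000 → 2500 → 3200 → 4000 → 5000 → 6400 → 8000 → 10000 → 12800 → 16000 → 20000 → 25600.

ISO 25600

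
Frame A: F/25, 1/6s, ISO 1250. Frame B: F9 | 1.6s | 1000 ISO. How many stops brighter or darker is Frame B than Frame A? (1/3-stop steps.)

6 stops brighter

Aperture: f/25 → f/22 → f/20 → f/18 → f/16 → f/14 → f/13 → f/11 → f/10 → f/9 — 3 stops larger aperture (brighter).
Shutter speed: 1/6 → 1/5 → 1/4 → 0.3 → 0.4 → 0.5 → 0.6 → 0.8 → 1 → 1.3 → 1.6 — 3 1/3 stops longer (brighter).
ISO: 1250 → 1000 — 1/3 stop dropped (darker).
Net: +3 +3 1/3 −1/3 = +6 stops.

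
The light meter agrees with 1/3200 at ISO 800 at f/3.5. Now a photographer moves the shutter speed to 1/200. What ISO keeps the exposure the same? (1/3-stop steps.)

ISO 50

Shutter speed: 1/3200 → 1/2500 → 1/2000 → 1/1600 → 1/1250 → 1/1000 → 1/800 → 1/640 → 1/500 → 1/400 → 1/320 → 1/250 → 1/200 — 4 stops slower (brighter).
Need 4 stops darker from the ISO: 800 → 640 → 500 → 400 → 320 → 250 → 200 → 160 → 125 → 100 → 80 → 64 → 50.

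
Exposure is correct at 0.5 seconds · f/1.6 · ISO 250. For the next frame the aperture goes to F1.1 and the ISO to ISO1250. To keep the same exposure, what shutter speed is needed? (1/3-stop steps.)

1/20s

Aperture: f/1.6 → f/1.4 → f/1.2 → f/1.1 — 1 stop larger aperture (brighter).
ISO: 250 → 320 → 400 → 500 → 640 → 800 → 1000 → 1250 — 2 1/3 stops higher (brighter).
Net change so far: 3 1/3 stops brighter. Offset with the shutter speed: 0.5 → 0.4 → 0.3 → 1/4 → 1/5 → 1/6 → 1/8 → 1/10 → 1/13 → 1/15 → 1/20.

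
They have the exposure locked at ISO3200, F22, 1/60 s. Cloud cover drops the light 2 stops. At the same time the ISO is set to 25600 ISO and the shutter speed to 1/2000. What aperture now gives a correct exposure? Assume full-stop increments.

Scene light: 2 stops darker.
ISO: 3200 → 6400 → 12800 → 25600 — 3 stops raised (brighter).
Shutter speed: 1/60 → 1/125 → 1/250 → 1/500 → 1/1000 → 1/2000 — 5 stops shorter (darker).
Net so far: 4 stops darker. Aperture: f/22 → f/16 → f/11 → f/8 → f/5.6.

f/5.6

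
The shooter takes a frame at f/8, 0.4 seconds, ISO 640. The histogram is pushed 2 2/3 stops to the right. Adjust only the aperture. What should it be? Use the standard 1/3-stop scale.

Overexposed by 2 2/3 stops → need 2 2/3 stops darker.
Aperture: f/8 → f/9 → f/10 → f/11 → f/13 → f/14 → f/16 → f/18 → f/20.

f/20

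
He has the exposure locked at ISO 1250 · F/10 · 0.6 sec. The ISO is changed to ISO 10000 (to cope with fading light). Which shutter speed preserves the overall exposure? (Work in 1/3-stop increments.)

ISO: 1250 → 1600 → 2000 → 2500 → 3200 → 4000 → 5000 → 6400 → 8000 → 10000 — 3 stops higher (brighter).
Need 3 stops darker from the shutter speed: 0.6 → 0.5 → 0.4 → 0.3 → 1/4 → 1/5 → 1/6 → 1/8 → 1/10 → 1/13.

1/13s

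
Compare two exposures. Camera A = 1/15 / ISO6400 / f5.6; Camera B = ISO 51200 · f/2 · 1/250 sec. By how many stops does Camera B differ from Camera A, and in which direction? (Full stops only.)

2 stops brighter

Aperture: f/5.6 → f/4 → f/2.8 → f/2 — 3 stops wider (brighter).
Shutter speed: 1/15 → 1/30 → 1/60 → 1/125 → 1/250 — 4 stops shorter (darker).
ISO: 6400 → 12800 → 25600 → 51200 — 3 stops higher (brighter).
Net: +3 −4 +3 = +2 stops.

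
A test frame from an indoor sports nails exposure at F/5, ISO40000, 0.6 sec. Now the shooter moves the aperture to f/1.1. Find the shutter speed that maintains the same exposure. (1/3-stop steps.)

1/30s

Aperture: f/5 → f/4.5 → f/4 → f/3.5 → f/3.2 → f/2.8 → f/2.5 → f/2.2 → f/2 → f/1.8 → f/1.6 → f/1.4 → f/1.2 → f/1.1 — 4 1/3 stops opened up (brighter).
Need 4 1/3 stops darker from the shutter speed: 0.6 → 0.5 → 0.4 → 0.3 → 1/4 → 1/5 → 1/6 → 1/8 → 1/10 → 1/13 → 1/15 → 1/20 → 1/25 → 1/30.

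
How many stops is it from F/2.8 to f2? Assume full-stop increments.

1 stop

f/2.8 → f/2 — count the steps: 1 stop.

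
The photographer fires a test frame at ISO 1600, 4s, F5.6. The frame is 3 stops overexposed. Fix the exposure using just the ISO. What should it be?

ISO 200

Overexposed by 3 stops → need 3 stops darker.
ISO: 1600 → 800 → 400 → 200.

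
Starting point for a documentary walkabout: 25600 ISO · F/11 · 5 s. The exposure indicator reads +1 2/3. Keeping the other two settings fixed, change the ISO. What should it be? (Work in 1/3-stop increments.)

ISO 8000

Overexposed by 1 2/3 stops → need 1 2/3 stops darker.
ISO: 25600 → 20000 → 16000 → 12800 → 10000 → 8000.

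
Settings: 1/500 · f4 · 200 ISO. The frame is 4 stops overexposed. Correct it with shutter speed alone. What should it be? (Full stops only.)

1/8000s

Overexposed by 4 stops → need 4 stops darker.
Shutter speed: 1/500 → 1/1000 → 1/2000 → 1/4000 → 1/8000.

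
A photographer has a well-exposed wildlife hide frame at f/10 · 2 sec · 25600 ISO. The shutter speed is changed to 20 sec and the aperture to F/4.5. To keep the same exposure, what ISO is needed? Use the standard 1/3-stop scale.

Shutter speed: 2 → 2.5 → 3.2 → 4 → 5 → 6 → 8 → 10 → 13 → 15 → 20 — 3 1/3 stops longer (brighter).
Aperture: f/10 → f/9 → f/8 → f/7.1 → f/6.3 → f/5.6 → f/5 → f/4.5 — 2 1/3 stops opened up (brighter).
Net change so far: 5 2/3 stops brighter. Offset with the ISO: 25600 → 20000 → 16000 → 12800 → 10000 → 8000 → 6400 → 5000 → 4000 → 3200 → 2500 → 2000 → 1600 → 1250 → 1000 → 800 → 640 → 500.

ISO 500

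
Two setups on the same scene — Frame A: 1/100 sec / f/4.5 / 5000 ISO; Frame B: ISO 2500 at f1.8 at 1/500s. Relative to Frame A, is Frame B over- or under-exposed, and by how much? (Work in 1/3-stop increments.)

Aperture: f/4.5 → f/4 → f/3.5 → f/3.2 → f/2.8 → f/2.5 → f/2.2 → f/2 → f/1.8 — 2 2/3 stops larger aperture (brighter).
Shutter speed: 1/100 → 1/125 → 1/160 → 1/200 → 1/250 → 1/320 → 1/400 → 1/500 — 2 1/3 stops faster (darker).
ISO: 5000 → 4000 → 3200 → 2500 — 1 stop dropped (darker).
Net: +2 2/3 −2 1/3 −1 = −2/3 stops.

2/3 stop darker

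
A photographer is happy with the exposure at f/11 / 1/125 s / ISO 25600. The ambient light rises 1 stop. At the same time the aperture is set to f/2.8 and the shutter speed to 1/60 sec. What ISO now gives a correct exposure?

Scene light: 1 stop brighter.
Aperture: f/11 → f/8 → f/5.6 → f/4 → f/2.8 — 4 stops wider (brighter).
Shutter speed: 1/125 → 1/60 — 1 stop longer (brighter).
Net so far: 6 stops brighter. ISO: 25600 → 12800 → 6400 → 3200 → 1600 → 800 → 400.

ISO 400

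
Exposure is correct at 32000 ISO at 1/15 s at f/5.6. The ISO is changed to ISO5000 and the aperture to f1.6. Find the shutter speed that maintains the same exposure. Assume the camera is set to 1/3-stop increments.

ISO: 32000 → 25600 → 20000 → 16000 → 12800 → 10000 → 8000 → 6400 → 5000 — 2 2/3 stops lower (darker).
Aperture: f/5.6 → f/5 → f/4.5 → f/4 → f/3.5 → f/3.2 → f/2.8 → f/2.5 → f/2.2 → f/2 → f/1.8 → f/1.6 — 3 2/3 stops opened up (brighter).
Net change so far: 1 stop brighter. Offset with the shutter speed: 1/15 → 1/20 → 1/25 → 1/30.

1/30s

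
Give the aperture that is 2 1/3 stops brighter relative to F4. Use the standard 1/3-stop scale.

Aperture: f/4 → f/3.5 → f/3.2 → f/2.8 → f/2.5 → f/2.2 → f/2 → f/1.8 — 2 1/3 stops wider (brighter).

f/1.8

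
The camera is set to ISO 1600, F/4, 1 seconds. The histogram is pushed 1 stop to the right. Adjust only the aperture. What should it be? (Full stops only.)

f/5.6

Overexposed by 1 stop → need 1 stop darker.
Aperture: f/4 → f/5.6.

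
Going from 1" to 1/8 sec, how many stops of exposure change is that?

1 → 1/2 → 1/4 → 1/8 — count the steps: 3 stops.

3 stops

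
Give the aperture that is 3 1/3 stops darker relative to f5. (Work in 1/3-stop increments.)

Aperture: f/5 → f/5.6 → f/6.3 → f/7.1 → f/8 → f/9 → f/10 → f/11 → f/13 → f/14 → f/16 — 3 1/3 stops narrower (darker).

f/16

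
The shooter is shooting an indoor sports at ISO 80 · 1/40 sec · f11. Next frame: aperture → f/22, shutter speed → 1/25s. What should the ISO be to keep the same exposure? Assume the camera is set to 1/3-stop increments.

ISO 200

Aperture: f/11 → f/13 → f/14 → f/16 → f/18 → f/20 → f/22 — 2 stops narrower (darker).
Shutter speed: 1/40 → 1/30 → 1/25 — 2/3 stop slower (brighter).
Net change so far: 1 1/3 stops darker. Offset with the ISO: 80 → 100 → 125 → 160 → 200.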